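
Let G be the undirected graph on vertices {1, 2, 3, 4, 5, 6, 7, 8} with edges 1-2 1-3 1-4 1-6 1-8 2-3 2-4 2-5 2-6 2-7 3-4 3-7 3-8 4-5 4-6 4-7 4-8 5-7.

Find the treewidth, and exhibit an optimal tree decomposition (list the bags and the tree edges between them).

Treewidth 3.
One optimal decomposition is:
Bags: B1 = {1, 2, 4, 6}  B2 = {1, 2, 3, 4}  B3 = {1, 3, 4, 8}  B4 = {2, 3, 4, 7}  B5 = {2, 4, 5, 7}
Tree: B1–B2, B2–B3, B2–B4, B4–B5

Every bag has size at most 4, so the width is 4 − 1 = 3 and tw(G) ≤ 3. For the lower bound, the 4 vertices {1, 3, 4, 8} are pairwise adjacent, and any tree decomposition puts a clique entirely inside one bag — forcing width ≥ 3. Hence tw(G) = 3 exactly.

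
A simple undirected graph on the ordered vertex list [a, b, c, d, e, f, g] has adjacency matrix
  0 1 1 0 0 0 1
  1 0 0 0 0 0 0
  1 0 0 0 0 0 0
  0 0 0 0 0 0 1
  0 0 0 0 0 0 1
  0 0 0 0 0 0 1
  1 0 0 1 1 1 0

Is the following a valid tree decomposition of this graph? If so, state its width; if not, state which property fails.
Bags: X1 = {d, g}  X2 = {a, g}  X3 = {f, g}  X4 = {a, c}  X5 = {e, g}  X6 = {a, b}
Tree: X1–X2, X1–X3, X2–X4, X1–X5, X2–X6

Yes; width 1.

Every vertex of G appears in some bag (union = {a, b, c, d, e, f, g}); every edge is covered by a bag; and for each vertex v the set of bags containing v is connected in the bag tree. The decomposition is therefore valid. The largest bag has 2 vertices, so the width is 1.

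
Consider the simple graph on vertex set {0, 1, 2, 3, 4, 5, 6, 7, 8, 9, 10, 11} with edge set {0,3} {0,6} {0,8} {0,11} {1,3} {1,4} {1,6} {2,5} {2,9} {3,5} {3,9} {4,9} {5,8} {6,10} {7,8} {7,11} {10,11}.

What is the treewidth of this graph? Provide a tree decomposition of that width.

The largest bag has 4 vertices, giving width 3; this decomposition certifies tw(G) ≤ 3. For the lower bound: the 4 vertex sets {7,10,11}, {8}, {0}, {1,3,5,6} are disjoint, each induces a connected subgraph, and every pair is joined by at least one edge of G. Contracting each set to a single vertex therefore yields K_{4} as a minor, and since treewidth is minor-monotone, tw(G) ≥ tw(K_{4}) = 3. Therefore the treewidth is 3.

Treewidth 3.
One such decomposition:
Bags: B1 = {7, 8, 10, 11}  B2 = {0, 8, 10, 11}  B3 = {0, 6, 8, 10}  B4 = {0, 5, 6, 8}  B5 = {0, 3, 5, 6}  B6 = {1, 3, 5, 6}  B7 = {1, 2, 3, 5}  B8 = {1, 2, 3, 9}  B9 = {1, 2, 4, 9}
Tree: B1–B2, B2–B3, B3–B4, B4–B5, B5–B6, B6–B7, B7–B8, B8–B9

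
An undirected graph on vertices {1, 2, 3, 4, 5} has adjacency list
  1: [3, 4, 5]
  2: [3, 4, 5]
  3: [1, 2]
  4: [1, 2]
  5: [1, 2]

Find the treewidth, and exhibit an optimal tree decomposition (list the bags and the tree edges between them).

Treewidth 2.
One such decomposition:
Bags: B1 = {1, 2, 3}  B2 = {1, 2, 4}  B3 = {1, 2, 5}
Tree: B1–B2, B2–B3

The largest bag has 3 vertices, giving width 2; this decomposition certifies tw(G) ≤ 2. Since 1–3–2–4–1 is a cycle in G, G is not acyclic. Forests are exactly the graphs of treewidth ≤ 1, so tw(G) ≥ 2. Therefore the treewidth is 2.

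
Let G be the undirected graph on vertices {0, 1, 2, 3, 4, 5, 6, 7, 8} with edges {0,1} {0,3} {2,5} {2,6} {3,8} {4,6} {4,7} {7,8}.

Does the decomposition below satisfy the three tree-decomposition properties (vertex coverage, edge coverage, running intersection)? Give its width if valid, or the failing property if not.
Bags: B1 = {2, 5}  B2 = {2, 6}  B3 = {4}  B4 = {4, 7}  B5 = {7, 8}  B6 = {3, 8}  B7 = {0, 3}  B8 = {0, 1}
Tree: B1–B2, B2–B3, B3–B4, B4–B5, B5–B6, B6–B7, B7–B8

A tree decomposition must satisfy three properties: every vertex lies in some bag; for every edge, both endpoints lie together in some bag; and for every vertex, the bags containing it form a connected subtree. Here edge (6,4) lies in no bag, so the decomposition is invalid.

No — edge (6,4) lies in no bag.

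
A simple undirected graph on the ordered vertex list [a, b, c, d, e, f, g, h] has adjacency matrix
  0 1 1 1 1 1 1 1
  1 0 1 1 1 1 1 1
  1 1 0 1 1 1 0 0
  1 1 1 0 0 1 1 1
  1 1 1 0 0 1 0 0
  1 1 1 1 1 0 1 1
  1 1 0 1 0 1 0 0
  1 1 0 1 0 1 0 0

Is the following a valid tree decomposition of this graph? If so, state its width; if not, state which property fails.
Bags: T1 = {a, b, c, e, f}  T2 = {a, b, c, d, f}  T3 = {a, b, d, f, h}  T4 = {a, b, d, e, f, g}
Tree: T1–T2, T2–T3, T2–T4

No — bags containing vertex e are not connected in the tree.

A tree decomposition must satisfy three properties: every vertex lies in some bag; for every edge, both endpoints lie together in some bag; and for every vertex, the bags containing it form a connected subtree. Here bags containing vertex e are not connected in the tree, so the decomposition is invalid.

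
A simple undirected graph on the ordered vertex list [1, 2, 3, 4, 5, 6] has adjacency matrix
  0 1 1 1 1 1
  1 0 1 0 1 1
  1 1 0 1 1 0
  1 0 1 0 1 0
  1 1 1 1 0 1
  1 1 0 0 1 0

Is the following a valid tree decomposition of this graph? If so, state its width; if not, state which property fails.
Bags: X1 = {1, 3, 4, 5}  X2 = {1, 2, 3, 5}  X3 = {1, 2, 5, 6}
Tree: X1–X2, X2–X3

Yes; width 3.

Checking the three conditions: (i) the bags cover all of {1, 2, 3, 4, 5, 6}; (ii) for each edge, some bag contains both endpoints; (iii) the bags containing any fixed vertex form a subtree. All hold, so the decomposition is valid with width 4 − 1 = 3.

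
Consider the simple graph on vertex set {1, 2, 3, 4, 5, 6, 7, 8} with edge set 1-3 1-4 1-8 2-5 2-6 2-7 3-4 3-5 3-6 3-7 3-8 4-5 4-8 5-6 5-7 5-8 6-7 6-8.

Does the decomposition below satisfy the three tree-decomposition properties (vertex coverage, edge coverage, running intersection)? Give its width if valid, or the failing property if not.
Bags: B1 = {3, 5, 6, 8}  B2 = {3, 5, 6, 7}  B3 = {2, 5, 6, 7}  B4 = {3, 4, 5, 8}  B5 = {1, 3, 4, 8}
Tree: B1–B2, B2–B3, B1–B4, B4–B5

Vertex coverage: the bags together contain {1, 2, 3, 4, 5, 6, 7, 8}, the full vertex set. Edge coverage: each edge of G has both endpoints in at least one bag. Running intersection: for every vertex, the bags containing it form a connected subtree. All three properties hold, so this is a valid tree decomposition of width max|bag| − 1 = 3, and hence tw(G) ≤ 3.

Yes; width 3.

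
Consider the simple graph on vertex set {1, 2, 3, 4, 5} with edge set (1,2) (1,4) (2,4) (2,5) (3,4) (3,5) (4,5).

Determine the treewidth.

2

A width-2 tree decomposition is:
Bags: B1 = {1, 2, 4}  B2 = {2, 4, 5}  B3 = {3, 4, 5}
Tree: B1–B2, B2–B3
The largest bag has 3 vertices, giving width 2; this decomposition certifies tw(G) ≤ 2. For the lower bound, the 3 vertices {1, 2, 4} are pairwise adjacent, and any tree decomposition puts a clique entirely inside one bag — forcing width ≥ 2. Therefore the treewidth is 2.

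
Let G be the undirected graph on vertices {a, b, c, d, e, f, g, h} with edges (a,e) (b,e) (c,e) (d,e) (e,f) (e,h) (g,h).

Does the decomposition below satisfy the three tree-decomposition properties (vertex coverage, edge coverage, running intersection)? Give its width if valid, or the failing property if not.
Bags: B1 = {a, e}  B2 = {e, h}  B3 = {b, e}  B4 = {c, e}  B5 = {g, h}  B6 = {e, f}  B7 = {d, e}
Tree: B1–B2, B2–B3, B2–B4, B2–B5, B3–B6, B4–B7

Yes; width 1.

Checking the three conditions: (i) the bags cover all of {a, b, c, d, e, f, g, h}; (ii) for each edge, some bag contains both endpoints; (iii) the bags containing any fixed vertex form a subtree. All hold, so the decomposition is valid with width 2 − 1 = 1.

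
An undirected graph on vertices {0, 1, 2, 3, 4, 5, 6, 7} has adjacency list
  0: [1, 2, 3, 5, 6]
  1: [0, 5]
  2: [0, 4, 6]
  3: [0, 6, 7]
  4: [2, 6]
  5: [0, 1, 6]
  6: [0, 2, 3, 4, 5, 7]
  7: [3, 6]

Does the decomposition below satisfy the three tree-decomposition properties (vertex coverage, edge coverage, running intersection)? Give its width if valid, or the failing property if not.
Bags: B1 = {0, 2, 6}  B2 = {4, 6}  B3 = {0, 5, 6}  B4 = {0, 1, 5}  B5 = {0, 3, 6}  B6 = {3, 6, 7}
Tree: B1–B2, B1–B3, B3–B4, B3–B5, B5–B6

A tree decomposition must satisfy three properties: every vertex lies in some bag; for every edge, both endpoints lie together in some bag; and for every vertex, the bags containing it form a connected subtree. Here edge (2,4) lies in no bag, so the decomposition is invalid.

No — edge (2,4) lies in no bag.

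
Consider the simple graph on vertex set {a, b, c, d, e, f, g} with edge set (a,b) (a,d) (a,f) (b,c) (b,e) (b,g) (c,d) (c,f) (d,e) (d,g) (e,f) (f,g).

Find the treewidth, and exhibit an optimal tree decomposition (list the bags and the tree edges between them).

Treewidth 3.
One optimal decomposition is:
Bags: B1 = {b, d, e, f}  B2 = {b, c, d, f}  B3 = {b, d, f, g}  B4 = {a, b, d, f}
Tree: B1–B2, B2–B3, B3–B4

Each bag holds 4 vertices, so the decomposition has width 3, which upper-bounds the treewidth. For the lower bound: the 4 vertex sets {e,f}, {b,c}, {d}, {g} are disjoint, each induces a connected subgraph, and every pair is joined by at least one edge of G. Contracting each set to a single vertex therefore yields K_{4} as a minor, and since treewidth is minor-monotone, tw(G) ≥ tw(K_{4}) = 3. Therefore the treewidth is 3.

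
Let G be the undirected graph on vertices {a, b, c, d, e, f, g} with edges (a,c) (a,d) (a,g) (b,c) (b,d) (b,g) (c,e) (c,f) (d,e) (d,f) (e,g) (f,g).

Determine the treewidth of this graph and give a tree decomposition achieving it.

Each bag holds 4 vertices, so the decomposition has width 3, which upper-bounds the treewidth. For the lower bound: the 4 vertex sets {c,f}, {d,e}, {g}, {a} are disjoint, each induces a connected subgraph, and every pair is joined by at least one edge of G. Contracting each set to a single vertex therefore yields K_{4} as a minor, and since treewidth is minor-monotone, tw(G) ≥ tw(K_{4}) = 3. The upper and lower bounds meet at 3, so that is the treewidth.

Treewidth 3.
One optimal decomposition is:
Bags: B1 = {c, d, f, g}  B2 = {c, d, e, g}  B3 = {a, c, d, g}  B4 = {b, c, d, g}
Tree: B1–B2, B2–B3, B3–B4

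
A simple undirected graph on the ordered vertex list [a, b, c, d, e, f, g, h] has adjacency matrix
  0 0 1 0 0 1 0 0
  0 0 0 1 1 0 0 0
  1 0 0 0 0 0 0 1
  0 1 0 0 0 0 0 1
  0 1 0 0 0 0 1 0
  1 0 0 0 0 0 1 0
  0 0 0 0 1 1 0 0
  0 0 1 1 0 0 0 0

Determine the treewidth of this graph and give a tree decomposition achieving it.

Treewidth 2.
One such decomposition:
Bags: B1 = {b, e, g}  B2 = {b, d, g}  B3 = {d, g, h}  B4 = {c, g, h}  B5 = {a, c, g}  B6 = {a, f, g}
Tree: B1–B2, B2–B3, B3–B4, B4–B5, B5–B6

Each bag holds 3 vertices, so the decomposition has width 2, which upper-bounds the treewidth. For the lower bound, G contains the cycle g–e–b–d–h–c–a–f–g, so G is not a forest; only forests have treewidth ≤ 1, hence tw(G) ≥ 2. Hence tw(G) = 2 exactly.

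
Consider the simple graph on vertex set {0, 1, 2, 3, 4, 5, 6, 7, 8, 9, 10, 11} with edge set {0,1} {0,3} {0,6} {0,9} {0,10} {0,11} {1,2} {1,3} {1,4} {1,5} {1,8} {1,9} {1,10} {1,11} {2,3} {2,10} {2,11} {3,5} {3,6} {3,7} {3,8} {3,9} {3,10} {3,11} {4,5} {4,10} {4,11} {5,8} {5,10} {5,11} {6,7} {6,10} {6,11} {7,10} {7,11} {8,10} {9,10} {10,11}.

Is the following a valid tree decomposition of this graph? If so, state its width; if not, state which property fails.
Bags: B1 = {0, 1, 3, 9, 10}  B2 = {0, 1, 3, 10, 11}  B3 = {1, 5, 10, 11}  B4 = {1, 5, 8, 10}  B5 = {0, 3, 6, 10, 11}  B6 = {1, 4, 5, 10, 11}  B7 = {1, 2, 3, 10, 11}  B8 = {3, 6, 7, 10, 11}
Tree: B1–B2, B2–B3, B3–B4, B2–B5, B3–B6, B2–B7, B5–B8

No — edge (3,5) lies in no bag.

A tree decomposition must satisfy three properties: every vertex lies in some bag; for every edge, both endpoints lie together in some bag; and for every vertex, the bags containing it form a connected subtree. Here edge (3,5) lies in no bag, so the decomposition is invalid.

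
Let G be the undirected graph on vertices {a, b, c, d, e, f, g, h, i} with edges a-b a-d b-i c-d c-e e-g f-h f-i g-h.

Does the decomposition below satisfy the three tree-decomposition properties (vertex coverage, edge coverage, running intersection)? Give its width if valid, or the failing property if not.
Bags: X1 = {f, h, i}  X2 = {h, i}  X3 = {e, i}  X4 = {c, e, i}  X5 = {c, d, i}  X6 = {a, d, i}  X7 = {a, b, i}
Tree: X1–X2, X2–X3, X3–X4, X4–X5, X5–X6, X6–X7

No — vertex g appears in no bag.

A tree decomposition must satisfy three properties: every vertex lies in some bag; for every edge, both endpoints lie together in some bag; and for every vertex, the bags containing it form a connected subtree. Here vertex g appears in no bag, so the decomposition is invalid.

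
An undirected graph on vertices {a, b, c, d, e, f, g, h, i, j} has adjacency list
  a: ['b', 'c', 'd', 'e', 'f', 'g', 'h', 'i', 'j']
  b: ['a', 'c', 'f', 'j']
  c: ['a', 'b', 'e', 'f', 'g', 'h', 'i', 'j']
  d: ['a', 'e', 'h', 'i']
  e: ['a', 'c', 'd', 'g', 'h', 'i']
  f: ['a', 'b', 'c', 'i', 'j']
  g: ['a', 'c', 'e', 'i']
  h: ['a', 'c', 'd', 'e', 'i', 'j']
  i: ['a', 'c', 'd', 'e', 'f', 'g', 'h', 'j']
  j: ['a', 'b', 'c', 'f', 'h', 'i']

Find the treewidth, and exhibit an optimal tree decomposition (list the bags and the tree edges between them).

Treewidth 4.
Bags: B1 = {a, c, e, g, i}  B2 = {a, c, e, h, i}  B3 = {a, d, e, h, i}  B4 = {a, c, h, i, j}  B5 = {a, c, f, i, j}  B6 = {a, b, c, f, j}
Tree: B1–B2, B2–B3, B2–B4, B4–B5, B5–B6

Every bag has size at most 5, so the width is 5 − 1 = 4 and tw(G) ≤ 4. Conversely, {a, b, c, f, j} is a clique of size 5, and the vertices of any clique must share a bag in every tree decomposition; so some bag has ≥ 5 vertices and tw(G) ≥ 4. The upper and lower bounds meet at 4, so that is the treewidth.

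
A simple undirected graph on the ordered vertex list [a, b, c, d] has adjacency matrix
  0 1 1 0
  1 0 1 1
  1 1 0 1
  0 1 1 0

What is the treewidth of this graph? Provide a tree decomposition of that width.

Treewidth 2.
One optimal decomposition is:
Bags: B1 = {a, b, c}  B2 = {b, c, d}
Tree: B1–B2

Each bag holds 3 vertices, so the decomposition has width 2, which upper-bounds the treewidth. On the other hand G contains the 3-clique {b, c, d}. A clique must lie in a single bag of any decomposition, so no decomposition can have width below 2. Combining the bounds, tw(G) = 2.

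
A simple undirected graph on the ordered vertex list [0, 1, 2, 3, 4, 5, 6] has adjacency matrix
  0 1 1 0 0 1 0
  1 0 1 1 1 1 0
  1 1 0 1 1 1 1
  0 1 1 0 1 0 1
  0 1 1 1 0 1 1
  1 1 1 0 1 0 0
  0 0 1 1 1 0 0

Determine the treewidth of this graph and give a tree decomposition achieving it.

Treewidth 3.
One optimal decomposition is:
Bags: B1 = {0, 1, 2, 5}  B2 = {1, 2, 4, 5}  B3 = {1, 2, 3, 4}  B4 = {2, 3, 4, 6}
Tree: B1–B2, B2–B3, B3–B4

Each bag holds 4 vertices, so the decomposition has width 3, which upper-bounds the treewidth. On the other hand G contains the 4-clique {0, 1, 2, 5}. A clique must lie in a single bag of any decomposition, so no decomposition can have width below 3. The upper and lower bounds meet at 3, so that is the treewidth.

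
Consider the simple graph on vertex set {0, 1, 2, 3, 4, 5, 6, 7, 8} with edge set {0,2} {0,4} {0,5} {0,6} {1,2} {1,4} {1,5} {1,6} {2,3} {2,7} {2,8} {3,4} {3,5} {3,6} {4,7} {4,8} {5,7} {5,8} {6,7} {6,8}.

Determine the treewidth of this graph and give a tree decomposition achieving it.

Every bag has size at most 5, so the width is 5 − 1 = 4 and tw(G) ≤ 4. For the lower bound: the 5 vertex sets {1,2}, {5,7}, {3,6}, {4}, {0} are disjoint, each induces a connected subgraph, and every pair is joined by at least one edge of G. Contracting each set to a single vertex therefore yields K_{5} as a minor, and since treewidth is minor-monotone, tw(G) ≥ tw(K_{5}) = 4. The upper and lower bounds meet at 4, so that is the treewidth.

Treewidth 4.
Bags: B1 = {1, 2, 4, 5, 6}  B2 = {2, 4, 5, 6, 7}  B3 = {2, 3, 4, 5, 6}  B4 = {0, 2, 4, 5, 6}  B5 = {2, 4, 5, 6, 8}
Tree: B1–B2, B2–B3, B3–B4, B4–B5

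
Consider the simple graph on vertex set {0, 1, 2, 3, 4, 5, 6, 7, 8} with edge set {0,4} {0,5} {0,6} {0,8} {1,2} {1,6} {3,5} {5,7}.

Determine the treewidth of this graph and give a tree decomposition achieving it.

The largest bag has 2 vertices, giving width 1; this decomposition certifies tw(G) ≤ 1. Since G has at least one edge (e.g. 3–5), it is not an edgeless graph, so tw(G) ≥ 1. Combining the bounds, tw(G) = 1.

Treewidth 1.
Bags: B1 = {3, 5}  B2 = {0, 5}  B3 = {5, 7}  B4 = {0, 4}  B5 = {0, 6}  B6 = {1, 6}  B7 = {1, 2}  B8 = {0, 8}
Tree: B1–B2, B2–B3, B2–B4, B4–B5, B5–B6, B6–B7, B2–B8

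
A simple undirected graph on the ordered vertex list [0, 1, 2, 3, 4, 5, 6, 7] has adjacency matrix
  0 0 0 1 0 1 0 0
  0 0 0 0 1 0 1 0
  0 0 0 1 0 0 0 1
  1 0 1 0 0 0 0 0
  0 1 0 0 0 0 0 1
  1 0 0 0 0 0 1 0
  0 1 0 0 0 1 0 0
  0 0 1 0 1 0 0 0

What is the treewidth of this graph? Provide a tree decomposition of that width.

Treewidth 2.
Bags: B1 = {2, 4, 7}  B2 = {1, 2, 4}  B3 = {1, 2, 6}  B4 = {2, 5, 6}  B5 = {0, 2, 5}  B6 = {0, 2, 3}
Tree: B1–B2, B2–B3, B3–B4, B4–B5, B5–B6

Every bag has size at most 3, so the width is 3 − 1 = 2 and tw(G) ≤ 2. Since 2–7–4–1–6–5–0–3–2 is a cycle in G, G is not acyclic. Forests are exactly the graphs of treewidth ≤ 1, so tw(G) ≥ 2. Therefore the treewidth is 2.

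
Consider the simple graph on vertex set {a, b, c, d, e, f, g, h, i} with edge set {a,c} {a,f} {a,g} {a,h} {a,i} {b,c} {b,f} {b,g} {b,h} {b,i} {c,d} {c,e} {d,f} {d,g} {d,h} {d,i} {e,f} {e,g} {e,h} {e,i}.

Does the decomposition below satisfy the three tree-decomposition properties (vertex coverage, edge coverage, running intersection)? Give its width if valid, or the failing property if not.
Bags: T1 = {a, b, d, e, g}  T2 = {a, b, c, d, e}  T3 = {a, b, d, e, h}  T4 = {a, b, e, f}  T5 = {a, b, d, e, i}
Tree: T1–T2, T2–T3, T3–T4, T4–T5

A tree decomposition must satisfy three properties: every vertex lies in some bag; for every edge, both endpoints lie together in some bag; and for every vertex, the bags containing it form a connected subtree. Here edge (d,f) lies in no bag, so the decomposition is invalid.

No — edge (d,f) lies in no bag.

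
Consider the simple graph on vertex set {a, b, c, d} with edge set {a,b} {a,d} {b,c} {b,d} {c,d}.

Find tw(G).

A width-2 tree decomposition is:
Bags: B1 = {a, b, d}  B2 = {b, c, d}
Tree: B1–B2
Every bag has size at most 3, so the width is 3 − 1 = 2 and tw(G) ≤ 2. On the other hand G contains the 3-clique {b, c, d}. A clique must lie in a single bag of any decomposition, so no decomposition can have width below 2. Combining the bounds, tw(G) = 2.

2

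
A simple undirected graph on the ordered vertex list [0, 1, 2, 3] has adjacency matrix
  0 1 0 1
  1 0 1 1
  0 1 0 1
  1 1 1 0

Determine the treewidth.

A width-2 tree decomposition is:
Bags: B1 = {1, 2, 3}  B2 = {0, 1, 3}
Tree: B1–B2
The largest bag has 3 vertices, giving width 2; this decomposition certifies tw(G) ≤ 2. Conversely, {0, 1, 3} is a clique of size 3, and the vertices of any clique must share a bag in every tree decomposition; so some bag has ≥ 3 vertices and tw(G) ≥ 2. The upper and lower bounds meet at 2, so that is the treewidth.

2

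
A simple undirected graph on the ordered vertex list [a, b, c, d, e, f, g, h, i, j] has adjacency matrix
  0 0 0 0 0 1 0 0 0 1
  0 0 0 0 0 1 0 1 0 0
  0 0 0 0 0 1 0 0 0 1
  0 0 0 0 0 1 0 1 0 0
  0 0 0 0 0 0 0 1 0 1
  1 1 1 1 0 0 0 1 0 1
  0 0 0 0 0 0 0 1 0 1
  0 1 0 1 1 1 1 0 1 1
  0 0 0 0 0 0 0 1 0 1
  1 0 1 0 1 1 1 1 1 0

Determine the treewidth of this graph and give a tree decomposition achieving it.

The largest bag has 3 vertices, giving width 2; this decomposition certifies tw(G) ≤ 2. Conversely, {d, f, h} is a clique of size 3, and the vertices of any clique must share a bag in every tree decomposition; so some bag has ≥ 3 vertices and tw(G) ≥ 2. Therefore the treewidth is 2.

Treewidth 2.
One optimal decomposition is:
Bags: B1 = {a, f, j}  B2 = {f, h, j}  B3 = {c, f, j}  B4 = {b, f, h}  B5 = {g, h, j}  B6 = {e, h, j}  B7 = {h, i, j}  B8 = {d, f, h}
Tree: B1–B2, B1–B3, B2–B4, B2–B5, B2–B6, B2–B7, B2–B8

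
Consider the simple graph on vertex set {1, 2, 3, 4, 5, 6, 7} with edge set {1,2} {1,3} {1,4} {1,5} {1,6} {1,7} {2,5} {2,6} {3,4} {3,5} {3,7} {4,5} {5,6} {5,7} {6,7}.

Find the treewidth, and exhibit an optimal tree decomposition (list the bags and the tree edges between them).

The largest bag has 4 vertices, giving width 3; this decomposition certifies tw(G) ≤ 3. Conversely, {1, 2, 5, 6} is a clique of size 4, and the vertices of any clique must share a bag in every tree decomposition; so some bag has ≥ 4 vertices and tw(G) ≥ 3. The upper and lower bounds meet at 3, so that is the treewidth.

Treewidth 3.
Bags: B1 = {1, 3, 4, 5}  B2 = {1, 3, 5, 7}  B3 = {1, 5, 6, 7}  B4 = {1, 2, 5, 6}
Tree: B1–B2, B2–B3, B3–B4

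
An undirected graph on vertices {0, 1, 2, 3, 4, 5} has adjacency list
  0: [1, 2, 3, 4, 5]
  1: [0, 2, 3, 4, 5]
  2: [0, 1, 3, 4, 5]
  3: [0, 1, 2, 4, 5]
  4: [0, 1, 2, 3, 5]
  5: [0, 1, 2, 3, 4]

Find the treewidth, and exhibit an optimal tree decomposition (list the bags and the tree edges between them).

A single bag containing all 6 vertices is trivially a valid decomposition of width 5. On the other hand G contains the 6-clique {0, 1, 2, 3, 4, 5}. A clique must lie in a single bag of any decomposition, so no decomposition can have width below 5. Hence tw(G) = 5 exactly.

Treewidth 5.
Bags: B1 = {0, 1, 2, 3, 4, 5}
Tree: (single bag)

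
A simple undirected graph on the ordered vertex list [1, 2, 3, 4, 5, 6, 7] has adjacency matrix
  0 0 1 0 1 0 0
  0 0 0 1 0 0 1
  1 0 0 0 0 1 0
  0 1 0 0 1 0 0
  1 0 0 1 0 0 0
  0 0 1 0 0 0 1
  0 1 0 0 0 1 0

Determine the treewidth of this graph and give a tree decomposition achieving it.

Treewidth 2.
Bags: B1 = {1, 4, 5}  B2 = {1, 2, 4}  B3 = {1, 2, 7}  B4 = {1, 6, 7}  B5 = {1, 3, 6}
Tree: B1–B2, B2–B3, B3–B4, B4–B5

The largest bag has 3 vertices, giving width 2; this decomposition certifies tw(G) ≤ 2. For the lower bound, G contains the cycle 1–5–4–2–7–6–3–1, so G is not a forest; only forests have treewidth ≤ 1, hence tw(G) ≥ 2. Combining the bounds, tw(G) = 2.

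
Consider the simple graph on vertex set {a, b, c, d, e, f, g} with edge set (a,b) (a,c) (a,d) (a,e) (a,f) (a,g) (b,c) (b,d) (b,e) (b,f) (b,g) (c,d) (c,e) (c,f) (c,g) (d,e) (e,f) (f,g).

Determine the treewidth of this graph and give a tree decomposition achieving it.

The largest bag has 5 vertices, giving width 4; this decomposition certifies tw(G) ≤ 4. Conversely, {a, b, c, f, g} is a clique of size 5, and the vertices of any clique must share a bag in every tree decomposition; so some bag has ≥ 5 vertices and tw(G) ≥ 4. Therefore the treewidth is 4.

Treewidth 4.
One such decomposition:
Bags: B1 = {a, b, c, d, e}  B2 = {a, b, c, e, f}  B3 = {a, b, c, f, g}
Tree: B1–B2, B2–B3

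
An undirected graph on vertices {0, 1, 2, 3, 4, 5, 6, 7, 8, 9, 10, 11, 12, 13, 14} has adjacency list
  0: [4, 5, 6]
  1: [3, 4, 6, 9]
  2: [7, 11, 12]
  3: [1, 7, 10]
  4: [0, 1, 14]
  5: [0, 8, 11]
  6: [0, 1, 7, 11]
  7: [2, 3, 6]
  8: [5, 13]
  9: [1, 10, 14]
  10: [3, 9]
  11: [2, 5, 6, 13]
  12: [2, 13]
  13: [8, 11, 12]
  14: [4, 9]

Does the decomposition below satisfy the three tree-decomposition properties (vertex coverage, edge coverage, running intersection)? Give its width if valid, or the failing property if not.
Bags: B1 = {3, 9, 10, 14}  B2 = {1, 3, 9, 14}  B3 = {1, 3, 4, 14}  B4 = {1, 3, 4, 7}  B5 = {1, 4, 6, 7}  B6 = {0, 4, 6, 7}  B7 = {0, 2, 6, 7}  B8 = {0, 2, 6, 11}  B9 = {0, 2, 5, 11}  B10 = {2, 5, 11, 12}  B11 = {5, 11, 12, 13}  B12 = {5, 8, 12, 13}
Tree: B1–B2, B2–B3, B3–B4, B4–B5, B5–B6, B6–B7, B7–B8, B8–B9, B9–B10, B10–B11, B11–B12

Yes; width 3.

Checking the three conditions: (i) the bags cover all of {0, 1, 2, 3, 4, 5, 6, 7, 8, 9, 10, 11, 12, 13, 14}; (ii) for each edge, some bag contains both endpoints; (iii) the bags containing any fixed vertex form a subtree. All hold, so the decomposition is valid with width 4 − 1 = 3.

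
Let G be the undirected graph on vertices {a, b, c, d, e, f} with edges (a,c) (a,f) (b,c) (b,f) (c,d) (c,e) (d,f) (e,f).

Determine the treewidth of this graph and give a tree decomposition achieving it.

The largest bag has 3 vertices, giving width 2; this decomposition certifies tw(G) ≤ 2. For the lower bound, G contains the cycle d–f–b–c–d, so G is not a forest; only forests have treewidth ≤ 1, hence tw(G) ≥ 2. Hence tw(G) = 2 exactly.

Treewidth 2.
One such decomposition:
Bags: B1 = {c, d, f}  B2 = {b, c, f}  B3 = {a, c, f}  B4 = {c, e, f}
Tree: B1–B2, B2–B3, B3–B4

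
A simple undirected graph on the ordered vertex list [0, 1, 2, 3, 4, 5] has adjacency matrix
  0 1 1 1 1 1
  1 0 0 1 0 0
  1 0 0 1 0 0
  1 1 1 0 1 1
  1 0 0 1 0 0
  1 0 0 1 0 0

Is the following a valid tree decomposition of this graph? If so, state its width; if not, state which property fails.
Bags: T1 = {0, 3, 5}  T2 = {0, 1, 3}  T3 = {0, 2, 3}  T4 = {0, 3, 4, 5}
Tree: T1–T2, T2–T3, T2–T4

A tree decomposition must satisfy three properties: every vertex lies in some bag; for every edge, both endpoints lie together in some bag; and for every vertex, the bags containing it form a connected subtree. Here bags containing vertex 5 are not connected in the tree, so the decomposition is invalid.

No — bags containing vertex 5 are not connected in the tree.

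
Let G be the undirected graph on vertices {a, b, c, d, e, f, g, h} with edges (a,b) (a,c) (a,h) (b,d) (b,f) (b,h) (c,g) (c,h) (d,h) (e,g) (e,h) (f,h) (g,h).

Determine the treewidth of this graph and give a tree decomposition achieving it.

The largest bag has 3 vertices, giving width 2; this decomposition certifies tw(G) ≤ 2. For the lower bound, the 3 vertices {e, g, h} are pairwise adjacent, and any tree decomposition puts a clique entirely inside one bag — forcing width ≥ 2. Combining the bounds, tw(G) = 2.

Treewidth 2.
One optimal decomposition is:
Bags: B1 = {a, b, h}  B2 = {a, c, h}  B3 = {c, g, h}  B4 = {b, d, h}  B5 = {e, g, h}  B6 = {b, f, h}
Tree: B1–B2, B2–B3, B1–B4, B3–B5, B1–B6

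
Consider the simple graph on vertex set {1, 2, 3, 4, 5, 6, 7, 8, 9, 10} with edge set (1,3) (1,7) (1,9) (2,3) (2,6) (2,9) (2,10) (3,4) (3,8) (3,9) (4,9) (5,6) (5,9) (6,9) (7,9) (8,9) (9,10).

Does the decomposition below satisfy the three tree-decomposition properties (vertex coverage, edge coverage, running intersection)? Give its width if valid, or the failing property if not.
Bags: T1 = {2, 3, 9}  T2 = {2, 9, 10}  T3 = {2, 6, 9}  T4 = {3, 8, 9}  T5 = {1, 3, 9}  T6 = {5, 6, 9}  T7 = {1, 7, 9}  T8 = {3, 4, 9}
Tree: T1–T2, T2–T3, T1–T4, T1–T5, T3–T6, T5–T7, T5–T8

Yes; width 2.

Vertex coverage: the bags together contain {1, 2, 3, 4, 5, 6, 7, 8, 9, 10}, the full vertex set. Edge coverage: each edge of G has both endpoints in at least one bag. Running intersection: for every vertex, the bags containing it form a connected subtree. All three properties hold, so this is a valid tree decomposition of width max|bag| − 1 = 2, and hence tw(G) ≤ 2.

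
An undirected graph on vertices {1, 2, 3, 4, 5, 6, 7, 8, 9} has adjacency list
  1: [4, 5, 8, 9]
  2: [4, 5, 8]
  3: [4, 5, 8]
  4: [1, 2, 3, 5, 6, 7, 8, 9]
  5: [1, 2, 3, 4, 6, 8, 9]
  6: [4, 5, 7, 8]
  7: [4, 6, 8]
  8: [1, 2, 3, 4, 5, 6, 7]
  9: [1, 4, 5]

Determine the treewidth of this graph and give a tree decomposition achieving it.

Treewidth 3.
Bags: B1 = {4, 5, 6, 8}  B2 = {1, 4, 5, 8}  B3 = {1, 4, 5, 9}  B4 = {2, 4, 5, 8}  B5 = {3, 4, 5, 8}  B6 = {4, 6, 7, 8}
Tree: B1–B2, B2–B3, B2–B4, B4–B5, B1–B6

Each bag holds 4 vertices, so the decomposition has width 3, which upper-bounds the treewidth. Conversely, {1, 4, 5, 8} is a clique of size 4, and the vertices of any clique must share a bag in every tree decomposition; so some bag has ≥ 4 vertices and tw(G) ≥ 3. Therefore the treewidth is 3.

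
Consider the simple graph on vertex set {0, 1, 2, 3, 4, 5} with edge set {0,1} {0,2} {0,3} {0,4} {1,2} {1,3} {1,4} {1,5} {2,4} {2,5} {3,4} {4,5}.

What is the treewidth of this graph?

A width-3 tree decomposition is:
Bags: B1 = {0, 1, 3, 4}  B2 = {0, 1, 2, 4}  B3 = {1, 2, 4, 5}
Tree: B1–B2, B2–B3
Each bag holds 4 vertices, so the decomposition has width 3, which upper-bounds the treewidth. For the lower bound, the 4 vertices {0, 1, 2, 4} are pairwise adjacent, and any tree decomposition puts a clique entirely inside one bag — forcing width ≥ 3. Therefore the treewidth is 3.

3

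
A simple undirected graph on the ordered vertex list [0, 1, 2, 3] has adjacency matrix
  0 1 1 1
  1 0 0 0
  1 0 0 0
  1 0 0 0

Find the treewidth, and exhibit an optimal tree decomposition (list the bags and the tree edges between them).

Treewidth 1.
Bags: B1 = {0, 3}  B2 = {0, 1}  B3 = {0, 2}
Tree: B1–B2, B2–B3

The largest bag has 2 vertices, giving width 1; this decomposition certifies tw(G) ≤ 1. Since G has at least one edge (e.g. 0–3), it is not an edgeless graph, so tw(G) ≥ 1. The upper and lower bounds meet at 1, so that is the treewidth.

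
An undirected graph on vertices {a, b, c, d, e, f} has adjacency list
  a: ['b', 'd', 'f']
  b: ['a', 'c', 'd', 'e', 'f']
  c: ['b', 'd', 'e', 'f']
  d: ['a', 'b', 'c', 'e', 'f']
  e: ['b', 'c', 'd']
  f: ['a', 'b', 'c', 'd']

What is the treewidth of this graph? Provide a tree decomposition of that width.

Treewidth 3.
One such decomposition:
Bags: B1 = {b, c, d, f}  B2 = {a, b, d, f}  B3 = {b, c, d, e}
Tree: B1–B2, B1–B3

Each bag holds 4 vertices, so the decomposition has width 3, which upper-bounds the treewidth. On the other hand G contains the 4-clique {b, c, d, e}. A clique must lie in a single bag of any decomposition, so no decomposition can have width below 3. Combining the bounds, tw(G) = 3.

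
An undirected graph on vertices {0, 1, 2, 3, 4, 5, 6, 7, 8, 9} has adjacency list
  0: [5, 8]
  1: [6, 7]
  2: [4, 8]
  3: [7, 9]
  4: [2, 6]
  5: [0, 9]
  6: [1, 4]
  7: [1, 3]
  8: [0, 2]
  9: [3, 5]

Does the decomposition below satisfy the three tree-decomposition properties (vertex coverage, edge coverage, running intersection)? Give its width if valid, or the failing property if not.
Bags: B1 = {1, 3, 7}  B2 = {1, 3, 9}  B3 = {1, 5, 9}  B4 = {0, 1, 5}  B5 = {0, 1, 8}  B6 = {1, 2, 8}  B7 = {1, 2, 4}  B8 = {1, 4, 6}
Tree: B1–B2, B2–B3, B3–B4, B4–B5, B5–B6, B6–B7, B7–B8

Checking the three conditions: (i) the bags cover all of {0, 1, 2, 3, 4, 5, 6, 7, 8, 9}; (ii) for each edge, some bag contains both endpoints; (iii) the bags containing any fixed vertex form a subtree. All hold, so the decomposition is valid with width 3 − 1 = 2.

Yes; width 2.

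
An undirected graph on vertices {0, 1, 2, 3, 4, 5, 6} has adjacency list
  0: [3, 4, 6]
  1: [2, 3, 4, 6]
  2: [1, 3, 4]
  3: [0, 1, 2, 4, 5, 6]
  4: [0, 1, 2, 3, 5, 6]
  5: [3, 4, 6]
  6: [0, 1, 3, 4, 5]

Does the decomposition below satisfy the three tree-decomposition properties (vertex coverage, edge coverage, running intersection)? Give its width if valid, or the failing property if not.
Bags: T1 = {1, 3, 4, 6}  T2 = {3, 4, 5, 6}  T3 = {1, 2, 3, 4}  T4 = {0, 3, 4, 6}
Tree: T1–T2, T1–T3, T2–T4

Checking the three conditions: (i) the bags cover all of {0, 1, 2, 3, 4, 5, 6}; (ii) for each edge, some bag contains both endpoints; (iii) the bags containing any fixed vertex form a subtree. All hold, so the decomposition is valid with width 4 − 1 = 3.

Yes; width 3.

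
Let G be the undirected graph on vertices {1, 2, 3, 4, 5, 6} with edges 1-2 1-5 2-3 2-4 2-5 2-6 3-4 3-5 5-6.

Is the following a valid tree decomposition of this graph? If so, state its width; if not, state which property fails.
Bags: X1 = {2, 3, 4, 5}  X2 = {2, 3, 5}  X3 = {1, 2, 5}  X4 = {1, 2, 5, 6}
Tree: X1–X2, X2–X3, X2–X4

No — bags containing vertex 1 are not connected in the tree.

A tree decomposition must satisfy three properties: every vertex lies in some bag; for every edge, both endpoints lie together in some bag; and for every vertex, the bags containing it form a connected subtree. Here bags containing vertex 1 are not connected in the tree, so the decomposition is invalid.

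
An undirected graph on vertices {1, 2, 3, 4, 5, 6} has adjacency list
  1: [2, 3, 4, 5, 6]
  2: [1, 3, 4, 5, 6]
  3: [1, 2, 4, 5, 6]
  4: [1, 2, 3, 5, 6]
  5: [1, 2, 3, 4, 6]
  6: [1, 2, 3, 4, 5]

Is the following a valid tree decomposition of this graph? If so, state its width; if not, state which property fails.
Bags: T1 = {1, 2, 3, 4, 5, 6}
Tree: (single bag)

Yes; width 5.

Every vertex of G appears in some bag (union = {1, 2, 3, 4, 5, 6}); every edge is covered by a bag; and for each vertex v the set of bags containing v is connected in the bag tree. The decomposition is therefore valid. The largest bag has 6 vertices, so the width is 5.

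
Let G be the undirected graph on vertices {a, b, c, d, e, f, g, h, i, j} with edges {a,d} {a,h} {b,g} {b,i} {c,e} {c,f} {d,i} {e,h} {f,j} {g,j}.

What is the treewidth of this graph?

2

A width-2 tree decomposition is:
Bags: B1 = {b, g, i}  B2 = {d, g, i}  B3 = {a, d, g}  B4 = {a, g, h}  B5 = {e, g, h}  B6 = {c, e, g}  B7 = {c, f, g}  B8 = {f, g, j}
Tree: B1–B2, B2–B3, B3–B4, B4–B5, B5–B6, B6–B7, B7–B8
Each bag holds 3 vertices, so the decomposition has width 2, which upper-bounds the treewidth. The edges g–b–i–d–a–h–e–c–f–j–g form a cycle, so G is not a tree and its treewidth is at least 2. Therefore the treewidth is 2.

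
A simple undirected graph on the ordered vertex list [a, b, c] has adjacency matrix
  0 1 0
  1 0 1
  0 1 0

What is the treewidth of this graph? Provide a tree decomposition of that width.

Each bag holds 2 vertices, so the decomposition has width 1, which upper-bounds the treewidth. G has an edge, so its treewidth is at least 1. The upper and lower bounds meet at 1, so that is the treewidth.

Treewidth 1.
One such decomposition:
Bags: B1 = {a, b}  B2 = {b, c}
Tree: B1–B2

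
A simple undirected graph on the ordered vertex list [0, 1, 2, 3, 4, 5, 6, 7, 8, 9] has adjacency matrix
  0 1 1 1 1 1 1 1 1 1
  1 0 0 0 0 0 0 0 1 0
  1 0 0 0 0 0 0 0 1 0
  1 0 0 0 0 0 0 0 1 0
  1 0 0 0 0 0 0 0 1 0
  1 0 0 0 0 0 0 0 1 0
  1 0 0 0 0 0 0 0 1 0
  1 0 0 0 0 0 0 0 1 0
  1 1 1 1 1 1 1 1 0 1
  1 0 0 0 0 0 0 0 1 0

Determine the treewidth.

2

A width-2 tree decomposition is:
Bags: B1 = {0, 2, 8}  B2 = {0, 5, 8}  B3 = {0, 7, 8}  B4 = {0, 4, 8}  B5 = {0, 3, 8}  B6 = {0, 1, 8}  B7 = {0, 6, 8}  B8 = {0, 8, 9}
Tree: B1–B2, B2–B3, B3–B4, B1–B5, B1–B6, B1–B7, B4–B8
The largest bag has 3 vertices, giving width 2; this decomposition certifies tw(G) ≤ 2. For the lower bound, the 3 vertices {0, 1, 8} are pairwise adjacent, and any tree decomposition puts a clique entirely inside one bag — forcing width ≥ 2. Hence tw(G) = 2 exactly.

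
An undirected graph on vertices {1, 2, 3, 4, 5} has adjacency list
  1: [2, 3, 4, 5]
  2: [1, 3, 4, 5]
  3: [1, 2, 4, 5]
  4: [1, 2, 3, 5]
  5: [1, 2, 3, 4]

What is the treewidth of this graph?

A width-4 tree decomposition is:
Bags: B1 = {1, 2, 3, 4, 5}
Tree: (single bag)
With just one bag of size 5, the width is 5 − 1 = 4, so tw(G) ≤ 4. For the lower bound, the 5 vertices {1, 2, 3, 4, 5} are pairwise adjacent, and any tree decomposition puts a clique entirely inside one bag — forcing width ≥ 4. Hence tw(G) = 4 exactly.

4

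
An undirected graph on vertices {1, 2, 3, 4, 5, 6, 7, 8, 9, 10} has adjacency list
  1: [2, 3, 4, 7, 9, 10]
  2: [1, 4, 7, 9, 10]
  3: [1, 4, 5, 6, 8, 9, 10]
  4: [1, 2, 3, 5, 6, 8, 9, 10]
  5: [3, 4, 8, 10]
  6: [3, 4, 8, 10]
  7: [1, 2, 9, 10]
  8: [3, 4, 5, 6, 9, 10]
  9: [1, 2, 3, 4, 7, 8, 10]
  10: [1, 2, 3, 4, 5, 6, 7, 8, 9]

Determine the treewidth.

A width-4 tree decomposition is:
Bags: B1 = {3, 4, 8, 9, 10}  B2 = {3, 4, 5, 8, 10}  B3 = {3, 4, 6, 8, 10}  B4 = {1, 3, 4, 9, 10}  B5 = {1, 2, 4, 9, 10}  B6 = {1, 2, 7, 9, 10}
Tree: B1–B2, B2–B3, B1–B4, B4–B5, B5–B6
Each bag holds 5 vertices, so the decomposition has width 4, which upper-bounds the treewidth. For the lower bound, the 5 vertices {1, 2, 4, 9, 10} are pairwise adjacent, and any tree decomposition puts a clique entirely inside one bag — forcing width ≥ 4. The upper and lower bounds meet at 4, so that is the treewidth.

4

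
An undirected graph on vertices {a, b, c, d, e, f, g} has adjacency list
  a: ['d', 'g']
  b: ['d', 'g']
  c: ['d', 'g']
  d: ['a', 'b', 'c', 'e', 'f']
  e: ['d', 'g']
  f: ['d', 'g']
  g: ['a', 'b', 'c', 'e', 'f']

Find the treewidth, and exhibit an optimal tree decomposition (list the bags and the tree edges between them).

The largest bag has 3 vertices, giving width 2; this decomposition certifies tw(G) ≤ 2. The edges g–a–d–b–g form a cycle, so G is not a tree and its treewidth is at least 2. Combining the bounds, tw(G) = 2.

Treewidth 2.
One optimal decomposition is:
Bags: B1 = {a, d, g}  B2 = {b, d, g}  B3 = {c, d, g}  B4 = {d, f, g}  B5 = {d, e, g}
Tree: B1–B2, B2–B3, B3–B4, B4–B5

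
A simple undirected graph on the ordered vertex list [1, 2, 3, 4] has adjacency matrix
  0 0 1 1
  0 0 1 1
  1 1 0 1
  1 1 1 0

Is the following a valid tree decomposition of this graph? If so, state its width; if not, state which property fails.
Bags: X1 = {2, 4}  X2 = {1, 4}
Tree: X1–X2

No — vertex 3 appears in no bag.

A tree decomposition must satisfy three properties: every vertex lies in some bag; for every edge, both endpoints lie together in some bag; and for every vertex, the bags containing it form a connected subtree. Here vertex 3 appears in no bag, so the decomposition is invalid.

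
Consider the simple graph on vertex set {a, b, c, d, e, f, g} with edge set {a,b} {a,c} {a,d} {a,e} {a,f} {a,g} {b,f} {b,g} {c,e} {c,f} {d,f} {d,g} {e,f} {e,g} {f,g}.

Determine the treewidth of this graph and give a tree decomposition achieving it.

Every bag has size at most 4, so the width is 4 − 1 = 3 and tw(G) ≤ 3. On the other hand G contains the 4-clique {a, d, f, g}. A clique must lie in a single bag of any decomposition, so no decomposition can have width below 3. Combining the bounds, tw(G) = 3.

Treewidth 3.
Bags: B1 = {a, b, f, g}  B2 = {a, e, f, g}  B3 = {a, d, f, g}  B4 = {a, c, e, f}
Tree: B1–B2, B2–B3, B2–B4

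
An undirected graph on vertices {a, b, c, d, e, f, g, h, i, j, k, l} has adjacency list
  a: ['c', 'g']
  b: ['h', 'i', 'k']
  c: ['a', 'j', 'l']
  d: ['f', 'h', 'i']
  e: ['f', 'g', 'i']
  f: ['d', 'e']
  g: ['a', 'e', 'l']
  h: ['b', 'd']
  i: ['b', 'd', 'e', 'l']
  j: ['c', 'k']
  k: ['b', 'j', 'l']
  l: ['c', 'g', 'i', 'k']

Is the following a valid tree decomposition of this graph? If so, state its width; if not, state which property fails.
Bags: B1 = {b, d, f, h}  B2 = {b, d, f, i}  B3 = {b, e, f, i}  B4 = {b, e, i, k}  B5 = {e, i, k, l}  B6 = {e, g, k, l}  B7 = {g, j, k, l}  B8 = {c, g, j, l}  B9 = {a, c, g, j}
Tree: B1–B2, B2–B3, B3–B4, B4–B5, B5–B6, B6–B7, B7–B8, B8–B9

Checking the three conditions: (i) the bags cover all of {a, b, c, d, e, f, g, h, i, j, k, l}; (ii) for each edge, some bag contains both endpoints; (iii) the bags containing any fixed vertex form a subtree. All hold, so the decomposition is valid with width 4 − 1 = 3.

Yes; width 3.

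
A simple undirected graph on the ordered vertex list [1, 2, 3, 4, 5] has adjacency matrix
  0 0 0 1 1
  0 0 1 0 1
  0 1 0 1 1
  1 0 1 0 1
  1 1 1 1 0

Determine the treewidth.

2

A width-2 tree decomposition is:
Bags: B1 = {2, 3, 5}  B2 = {3, 4, 5}  B3 = {1, 4, 5}
Tree: B1–B2, B2–B3
Every bag has size at most 3, so the width is 3 − 1 = 2 and tw(G) ≤ 2. Conversely, {1, 4, 5} is a clique of size 3, and the vertices of any clique must share a bag in every tree decomposition; so some bag has ≥ 3 vertices and tw(G) ≥ 2. Therefore the treewidth is 2.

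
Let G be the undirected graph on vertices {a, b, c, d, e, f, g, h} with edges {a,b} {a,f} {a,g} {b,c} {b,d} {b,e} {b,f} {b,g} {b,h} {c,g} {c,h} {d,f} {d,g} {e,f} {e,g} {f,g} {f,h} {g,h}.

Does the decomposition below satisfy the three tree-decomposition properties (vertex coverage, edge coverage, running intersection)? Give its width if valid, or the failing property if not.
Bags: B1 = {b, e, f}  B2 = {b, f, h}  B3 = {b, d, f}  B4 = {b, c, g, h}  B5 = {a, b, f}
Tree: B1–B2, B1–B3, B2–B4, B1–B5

A tree decomposition must satisfy three properties: every vertex lies in some bag; for every edge, both endpoints lie together in some bag; and for every vertex, the bags containing it form a connected subtree. Here edge (g,e) lies in no bag, so the decomposition is invalid.

No — edge (g,e) lies in no bag.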